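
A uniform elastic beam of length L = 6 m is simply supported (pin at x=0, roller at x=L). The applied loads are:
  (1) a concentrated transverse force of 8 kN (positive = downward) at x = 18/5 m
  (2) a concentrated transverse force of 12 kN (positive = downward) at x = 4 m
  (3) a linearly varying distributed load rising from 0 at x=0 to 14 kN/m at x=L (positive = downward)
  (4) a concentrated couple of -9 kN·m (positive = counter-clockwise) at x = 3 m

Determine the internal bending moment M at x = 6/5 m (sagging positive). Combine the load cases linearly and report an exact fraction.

M(6/5) = 2871/125 kN·m

Load 1 — point force P=8 kN at a=18/5 m (b=L-a=12/5):
  M_1 = Pbx/L  [x≤a] = 8·(12/5)·(6/5)/6 = 96/25 kN·m
Load 2 — point force P=12 kN at a=4 m (b=L-a=2):
  M_2 = Pbx/L  [x≤a] = 12·2·(6/5)/6 = 24/5 kN·m
Load 3 — triangular load w₀=14 kN/m (0→w₀ over full span):
  M_3 = w₀Lx/6 - w₀x³/(6L) = 14·6·(6/5)/6 - 14·(6/5)³/(6·6) = 2016/125 kN·m
Load 4 — applied couple M₀=-9 kN·m at a=3 m (b=L-a=3):
  M_4 = M₀x/L  [x≤a] = (-9)·(6/5)/6 = -9/5 kN·m
Superposition: M = Σ M_i = 2871/125 kN·m ≈ 22.968000 kN·m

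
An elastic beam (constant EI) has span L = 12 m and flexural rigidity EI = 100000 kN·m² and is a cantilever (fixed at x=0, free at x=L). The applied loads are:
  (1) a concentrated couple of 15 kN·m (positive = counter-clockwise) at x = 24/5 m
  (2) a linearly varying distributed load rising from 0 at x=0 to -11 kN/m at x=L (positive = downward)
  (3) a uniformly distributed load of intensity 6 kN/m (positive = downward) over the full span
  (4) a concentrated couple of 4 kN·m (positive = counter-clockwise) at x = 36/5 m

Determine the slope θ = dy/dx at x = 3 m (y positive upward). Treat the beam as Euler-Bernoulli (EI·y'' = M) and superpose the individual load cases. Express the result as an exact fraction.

Load 1 — applied couple M₀=15 kN·m at a=24/5 m (b=L-a=36/5):
  θ_1 = M₀x/EI  [x≤a] = 15·3/100000 = 9/20000 rad
Load 2 — triangular load w₀=-11 kN/m (0→w₀ over full span):
  θ_2 = (w₀Lx²/4-w₀L²x/3-w₀x⁴/(24L))/EI = ((-11)·12·3²/4-(-11)·12²·3/3-(-11)·3⁴/(24·12))/100000 = 41283/3200000 rad
Load 3 — uniform load w=6 kN/m over full span:
  θ_3 = -wx(x²-3Lx+3L²)/(6EI) = -6·3·(3²-3·12·3+3·12²)/(6·100000) = -999/100000 rad
Load 4 — applied couple M₀=4 kN·m at a=36/5 m (b=L-a=24/5):
  θ_4 = M₀x/EI  [x≤a] = 4·3/100000 = 3/25000 rad
Superposition: θ = Σ θ_i = 11139/3200000 rad ≈ 0.003481 rad

θ(3) = 11139/3200000 rad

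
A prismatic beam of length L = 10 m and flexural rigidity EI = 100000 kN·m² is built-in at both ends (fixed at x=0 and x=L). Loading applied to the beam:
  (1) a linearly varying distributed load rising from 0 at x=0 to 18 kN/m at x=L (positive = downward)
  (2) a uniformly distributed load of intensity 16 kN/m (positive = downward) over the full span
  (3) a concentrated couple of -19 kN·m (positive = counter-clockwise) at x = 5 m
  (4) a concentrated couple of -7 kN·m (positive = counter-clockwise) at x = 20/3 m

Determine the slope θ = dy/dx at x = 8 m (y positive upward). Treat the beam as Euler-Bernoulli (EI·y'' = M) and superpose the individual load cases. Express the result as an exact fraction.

θ(8) = 3101/1500000 rad

Load 1 — triangular load w₀=18 kN/m (0→w₀ over full span):
  θ_1 = -w₀(2x(L-x)(L-2x)(x+2L)+x²(L-x)²)/(120LEI) = -18·(2·8·(10-8)·(10-2·8)·(8+2·10)+8²·(10-8)²)/(120·10·100000) = 12/15625 rad
Load 2 — uniform load w=16 kN/m over full span:
  θ_2 = -wx(L-x)(L-2x)/(12EI) = -16·8·(10-8)·(10-2·8)/(12·100000) = 4/3125 rad
Load 3 — applied couple M₀=-19 kN·m at a=5 m (b=L-a=5):
  θ_3 = (R_Ax²/2 - M_Ax - M₀(x-a))/EI  [x>a] with R_A=-57/20, M_A=-19/4 = ((-57/20)·8²/2 - (-19/4)·8 - (-19)·(8-5))/100000 = 19/500000 rad
Load 4 — applied couple M₀=-7 kN·m at a=20/3 m (b=L-a=10/3):
  θ_4 = (R_Ax²/2 - M_Ax - M₀(x-a))/EI  [x>a] with R_A=-14/15, M_A=-7/3 = ((-14/15)·8²/2 - (-7/3)·8 - (-7)·(8-(20/3)))/100000 = -7/375000 rad
Superposition: θ = Σ θ_i = 3101/1500000 rad ≈ 0.002067 rad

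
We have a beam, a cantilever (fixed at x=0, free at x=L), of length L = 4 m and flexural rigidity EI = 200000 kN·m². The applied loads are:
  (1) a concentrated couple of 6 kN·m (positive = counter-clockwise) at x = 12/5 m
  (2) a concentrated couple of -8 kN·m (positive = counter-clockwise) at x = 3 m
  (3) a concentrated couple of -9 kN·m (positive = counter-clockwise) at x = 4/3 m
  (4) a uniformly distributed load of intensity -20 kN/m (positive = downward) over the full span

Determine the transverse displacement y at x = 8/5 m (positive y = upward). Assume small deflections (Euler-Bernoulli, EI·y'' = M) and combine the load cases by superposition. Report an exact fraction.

y(8/5) = 2217/3125000 m

Load 1 — applied couple M₀=6 kN·m at a=12/5 m (b=L-a=8/5):
  y_1 = M₀x²/(2EI)  [x≤a] = 6·(8/5)²/(2·200000) = 3/78125 m
Load 2 — applied couple M₀=-8 kN·m at a=3 m (b=L-a=1):
  y_2 = M₀x²/(2EI)  [x≤a] = (-8)·(8/5)²/(2·200000) = -4/78125 m
Load 3 — applied couple M₀=-9 kN·m at a=4/3 m (b=L-a=8/3):
  y_3 = M₀a(2x-a)/(2EI)  [x>a] = (-9)·(4/3)·(2·(8/5)-(4/3))/(2·200000) = -7/125000 m
Load 4 — uniform load w=-20 kN/m over full span:
  y_4 = -wx²(x²-4Lx+6L²)/(24EI) = -(-20)·(8/5)²·((8/5)²-4·4·(8/5)+6·4²)/(24·200000) = 304/390625 m
Superposition: y = Σ y_i = 2217/3125000 m ≈ 0.000709 m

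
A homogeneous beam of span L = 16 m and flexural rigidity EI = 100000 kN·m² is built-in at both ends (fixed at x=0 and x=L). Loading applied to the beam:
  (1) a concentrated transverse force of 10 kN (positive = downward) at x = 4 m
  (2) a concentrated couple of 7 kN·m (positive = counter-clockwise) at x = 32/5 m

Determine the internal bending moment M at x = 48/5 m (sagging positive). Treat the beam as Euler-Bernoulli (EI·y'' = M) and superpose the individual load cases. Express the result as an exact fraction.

Load 1 — point force P=10 kN at a=4 m (b=L-a=12):
  M_1 = Pa²(a+3b)(L-x)/L³ - Pa²b/L²  [x>a] = 10·4²·(4+3·12)·(16-(48/5))/16³ - 10·4²·12/16² = 5/2 kN·m
Load 2 — applied couple M₀=7 kN·m at a=32/5 m (b=L-a=48/5):
  M_2 = R_Ax - M_A - M₀  [x>a] with R_A=63/100, M_A=21/25 = (63/100)·(48/5) - (21/25) - 7 = -224/125 kN·m
Superposition: M = Σ M_i = 177/250 kN·m ≈ 0.708000 kN·m

M(48/5) = 177/250 kN·m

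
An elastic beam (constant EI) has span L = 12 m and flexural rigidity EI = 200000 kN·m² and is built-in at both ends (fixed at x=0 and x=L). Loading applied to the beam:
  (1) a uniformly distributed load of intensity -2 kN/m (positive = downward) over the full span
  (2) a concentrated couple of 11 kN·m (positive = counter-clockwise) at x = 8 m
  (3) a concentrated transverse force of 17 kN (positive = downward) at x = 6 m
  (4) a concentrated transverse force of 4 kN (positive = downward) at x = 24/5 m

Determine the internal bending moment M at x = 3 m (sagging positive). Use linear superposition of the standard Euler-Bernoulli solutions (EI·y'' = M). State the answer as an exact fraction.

Load 1 — uniform load w=-2 kN/m over full span:
  M_1 = wLx/2 - wL²/12 - wx²/2 = (-2)·12·3/2 - (-2)·12²/12 - (-2)·3²/2 = -3 kN·m
Load 2 — applied couple M₀=11 kN·m at a=8 m (b=L-a=4):
  M_2 = R_Ax - M_A  [x≤a] with R_A=11/9, M_A=11/3 = (11/9)·3 - (11/3) = 0 kN·m
Load 3 — point force P=17 kN at a=6 m (b=L-a=6):
  M_3 = Pb²(3a+b)x/L³ - Pab²/L²  [x≤a] = 17·6²·(3·6+6)·3/12³ - 17·6·6²/12² = 0 kN·m
Load 4 — point force P=4 kN at a=24/5 m (b=L-a=36/5):
  M_4 = Pb²(3a+b)x/L³ - Pab²/L²  [x≤a] = 4·(36/5)²·(3·(24/5)+(36/5))·3/12³ - 4·(24/5)·(36/5)²/12² = 108/125 kN·m
Superposition: M = Σ M_i = -267/125 kN·m ≈ -2.136000 kN·m

M(3) = -267/125 kN·m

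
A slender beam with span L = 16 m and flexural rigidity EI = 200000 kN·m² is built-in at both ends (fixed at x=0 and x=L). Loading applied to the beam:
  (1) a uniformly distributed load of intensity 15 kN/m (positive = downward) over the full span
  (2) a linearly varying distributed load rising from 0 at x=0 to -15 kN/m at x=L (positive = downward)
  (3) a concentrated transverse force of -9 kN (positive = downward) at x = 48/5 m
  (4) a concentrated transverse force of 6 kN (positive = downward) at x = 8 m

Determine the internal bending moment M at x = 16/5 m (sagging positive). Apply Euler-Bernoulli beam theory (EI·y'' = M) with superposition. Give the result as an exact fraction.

M(16/5) = 4004/625 kN·m

Load 1 — uniform load w=15 kN/m over full span:
  M_1 = wLx/2 - wL²/12 - wx²/2 = 15·16·(16/5)/2 - 15·16²/12 - 15·(16/5)²/2 = -64/5 kN·m
Load 2 — triangular load w₀=-15 kN/m (0→w₀ over full span):
  M_2 = 3w₀Lx/20 - w₀L²/30 - w₀x³/(6L) = 3·(-15)·16·(16/5)/20 - (-15)·16²/30 - (-15)·(16/5)³/(6·16) = 448/25 kN·m
Load 3 — point force P=-9 kN at a=48/5 m (b=L-a=32/5):
  M_3 = Pb²(3a+b)x/L³ - Pab²/L²  [x≤a] = (-9)·(32/5)²·(3·(48/5)+(32/5))·(16/5)/16³ - (-9)·(48/5)·(32/5)²/16² = 2304/625 kN·m
Load 4 — point force P=6 kN at a=8 m (b=L-a=8):
  M_4 = Pb²(3a+b)x/L³ - Pab²/L²  [x≤a] = 6·8²·(3·8+8)·(16/5)/16³ - 6·8·8²/16² = -12/5 kN·m
Superposition: M = Σ M_i = 4004/625 kN·m ≈ 6.406400 kN·m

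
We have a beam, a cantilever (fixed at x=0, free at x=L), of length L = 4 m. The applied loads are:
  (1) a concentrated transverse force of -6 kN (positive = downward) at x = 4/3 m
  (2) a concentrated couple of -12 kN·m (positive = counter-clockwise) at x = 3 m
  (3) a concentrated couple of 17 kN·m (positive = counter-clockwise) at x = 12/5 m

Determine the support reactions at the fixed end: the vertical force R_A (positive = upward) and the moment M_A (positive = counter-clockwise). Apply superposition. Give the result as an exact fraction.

R_A = -6 kN, M_A = -13 kN·m

Load 1 — point force P=-6 kN at a=4/3 m (b=L-a=8/3):
  R_A = P = (-6) = -6 kN
  M_A = Pa = (-6)·(4/3) = -8 kN·m
Load 2 — applied couple M₀=-12 kN·m at a=3 m (b=L-a=1):
  R_A = 0 kN
  M_A = -M₀ = -(-12) = 12 kN·m
Load 3 — applied couple M₀=17 kN·m at a=12/5 m (b=L-a=8/5):
  R_A = 0 kN
  M_A = -M₀ = -17 kN·m
Superposition: R_A = -6 kN, M_A = -13 kN·m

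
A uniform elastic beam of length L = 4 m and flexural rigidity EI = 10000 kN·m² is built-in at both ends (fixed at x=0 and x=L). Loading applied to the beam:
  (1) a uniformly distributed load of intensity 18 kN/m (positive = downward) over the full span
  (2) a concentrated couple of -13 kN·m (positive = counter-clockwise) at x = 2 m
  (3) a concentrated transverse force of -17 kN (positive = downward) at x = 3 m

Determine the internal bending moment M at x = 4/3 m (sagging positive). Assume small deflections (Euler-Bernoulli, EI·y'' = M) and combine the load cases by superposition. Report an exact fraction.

M(4/3) = 211/48 kN·m

Load 1 — uniform load w=18 kN/m over full span:
  M_1 = wLx/2 - wL²/12 - wx²/2 = 18·4·(4/3)/2 - 18·4²/12 - 18·(4/3)²/2 = 8 kN·m
Load 2 — applied couple M₀=-13 kN·m at a=2 m (b=L-a=2):
  M_2 = R_Ax - M_A  [x≤a] with R_A=-39/8, M_A=-13/4 = (-39/8)·(4/3) - (-13/4) = -13/4 kN·m
Load 3 — point force P=-17 kN at a=3 m (b=L-a=1):
  M_3 = Pb²(3a+b)x/L³ - Pab²/L²  [x≤a] = (-17)·1²·(3·3+1)·(4/3)/4³ - (-17)·3·1²/4² = -17/48 kN·m
Superposition: M = Σ M_i = 211/48 kN·m ≈ 4.395833 kN·m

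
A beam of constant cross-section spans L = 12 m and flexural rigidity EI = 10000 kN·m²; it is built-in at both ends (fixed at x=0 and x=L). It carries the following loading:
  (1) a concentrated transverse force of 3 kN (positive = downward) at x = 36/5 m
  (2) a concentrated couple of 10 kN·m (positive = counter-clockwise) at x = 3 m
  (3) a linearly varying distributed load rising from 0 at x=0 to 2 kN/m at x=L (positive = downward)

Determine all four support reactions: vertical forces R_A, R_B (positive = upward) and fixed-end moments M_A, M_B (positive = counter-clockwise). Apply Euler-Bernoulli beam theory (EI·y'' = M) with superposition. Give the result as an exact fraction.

R_A = 11187/2000 kN, M_A = 11181/1000 kN·m, R_B = 18813/2000 kN, M_B = -16459/1000 kN·m

Load 1 — point force P=3 kN at a=36/5 m (b=L-a=24/5):
  R_A = Pb²(3a+b)/L³ = 3·(24/5)²·(3·(36/5)+(24/5))/12³ = 132/125 kN
  M_A = Pab²/L² = 3·(36/5)·(24/5)²/12² = 432/125 kN·m
  R_B = Pa²(a+3b)/L³ = 3·(36/5)²·((36/5)+3·(24/5))/12³ = 243/125 kN
  M_B = -Pa²b/L² = -3·(36/5)²·(24/5)/12² = -648/125 kN·m
Load 2 — applied couple M₀=10 kN·m at a=3 m (b=L-a=9):
  R_A = 6M₀ab/L³ = 6·10·3·9/12³ = 15/16 kN
  M_A = M₀b(2a-b)/L² = 10·9·(2·3-9)/12² = -15/8 kN·m
  R_B = -6M₀ab/L³ = -6·10·3·9/12³ = -15/16 kN
  M_B = M₀a(2b-a)/L² = 10·3·(2·9-3)/12² = 25/8 kN·m
Load 3 — triangular load w₀=2 kN/m (0→w₀ over full span):
  R_A = 3w₀L/20 = 3·2·12/20 = 18/5 kN
  M_A = w₀L²/30 = 2·12²/30 = 48/5 kN·m
  R_B = 7w₀L/20 = 7·2·12/20 = 42/5 kN
  M_B = -w₀L²/20 = -2·12²/20 = -72/5 kN·m
Superposition: R_A = 11187/2000 kN, M_A = 11181/1000 kN·m, R_B = 18813/2000 kN, M_B = -16459/1000 kN·m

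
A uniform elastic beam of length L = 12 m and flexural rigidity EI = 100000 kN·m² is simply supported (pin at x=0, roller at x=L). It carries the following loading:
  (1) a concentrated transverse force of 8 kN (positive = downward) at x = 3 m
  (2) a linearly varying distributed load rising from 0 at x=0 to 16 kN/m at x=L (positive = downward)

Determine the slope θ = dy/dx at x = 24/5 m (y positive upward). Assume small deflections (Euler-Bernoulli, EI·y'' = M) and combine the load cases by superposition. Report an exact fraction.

Load 1 — point force P=8 kN at a=3 m (b=L-a=9):
  θ_1 = -Pa(2L²-6Lx+3x²+a²)/(6LEI)  [x>a] = -8·3·(2·12²-6·12·(24/5)+3·(24/5)²+3²)/(6·12·100000) = -171/2500000 rad
Load 2 — triangular load w₀=16 kN/m (0→w₀ over full span):
  θ_2 = -w₀(7L⁴-30L²x²+15x⁴)/(360LEI) = -16·(7·12⁴-30·12²·(24/5)²+15·(24/5)⁴)/(360·12·100000) = -3876/1953125 rad
Superposition: θ = Σ θ_i = -128307/62500000 rad ≈ -0.002053 rad

θ(24/5) = -128307/62500000 rad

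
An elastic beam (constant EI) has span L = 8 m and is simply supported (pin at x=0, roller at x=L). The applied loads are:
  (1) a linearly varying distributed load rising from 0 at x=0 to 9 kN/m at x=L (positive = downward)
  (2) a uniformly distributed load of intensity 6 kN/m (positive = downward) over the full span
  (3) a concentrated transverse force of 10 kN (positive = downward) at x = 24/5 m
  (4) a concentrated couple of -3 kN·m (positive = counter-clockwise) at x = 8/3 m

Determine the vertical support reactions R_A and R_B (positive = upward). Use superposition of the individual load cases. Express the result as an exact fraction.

R_A = 317/8 kN, R_B = 435/8 kN

Load 1 — triangular load w₀=9 kN/m (0→w₀ over full span):
  R_A = w₀L/6 = 9·8/6 = 12 kN
  R_B = w₀L/3 = 9·8/3 = 24 kN
Load 2 — uniform load w=6 kN/m over full span:
  R_A = wL/2 = 6·8/2 = 24 kN
  R_B = wL/2 = 6·8/2 = 24 kN
Load 3 — point force P=10 kN at a=24/5 m (b=L-a=16/5):
  R_A = Pb/L = 10·(16/5)/8 = 4 kN
  R_B = Pa/L = 10·(24/5)/8 = 6 kN
Load 4 — applied couple M₀=-3 kN·m at a=8/3 m (b=L-a=16/3):
  R_A = M₀/L = (-3)/8 = -3/8 kN
  R_B = -M₀/L = -(-3)/8 = 3/8 kN
Superposition: R_A = 317/8 kN, R_B = 435/8 kN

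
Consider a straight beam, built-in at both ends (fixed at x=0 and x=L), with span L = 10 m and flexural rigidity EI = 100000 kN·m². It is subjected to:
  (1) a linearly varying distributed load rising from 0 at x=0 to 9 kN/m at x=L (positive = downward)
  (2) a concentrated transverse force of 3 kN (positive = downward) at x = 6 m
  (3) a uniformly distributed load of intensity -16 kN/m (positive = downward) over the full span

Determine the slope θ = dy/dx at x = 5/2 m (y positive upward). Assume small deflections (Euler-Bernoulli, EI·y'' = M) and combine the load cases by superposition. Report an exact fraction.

θ(5/2) = 111133/128000000 rad

Load 1 — triangular load w₀=9 kN/m (0→w₀ over full span):
  θ_1 = -w₀(2x(L-x)(L-2x)(x+2L)+x²(L-x)²)/(120LEI) = -9·(2·(5/2)·(10-(5/2))·(10-2·(5/2))·((5/2)+2·10)+(5/2)²·(10-(5/2))²)/(120·10·100000) = -351/1024000 rad
Load 2 — point force P=3 kN at a=6 m (b=L-a=4):
  θ_2 = -Pb²x(2aL-(3a+b)x)/(2L³EI)  [x≤a] = -3·4²·(5/2)·(2·6·10-(3·6+4)·(5/2))/(2·10³·100000) = -39/1000000 rad
Load 3 — uniform load w=-16 kN/m over full span:
  θ_3 = -wx(L-x)(L-2x)/(12EI) = -(-16)·(5/2)·(10-(5/2))·(10-2·(5/2))/(12·100000) = 1/800 rad
Superposition: θ = Σ θ_i = 111133/128000000 rad ≈ 0.000868 rad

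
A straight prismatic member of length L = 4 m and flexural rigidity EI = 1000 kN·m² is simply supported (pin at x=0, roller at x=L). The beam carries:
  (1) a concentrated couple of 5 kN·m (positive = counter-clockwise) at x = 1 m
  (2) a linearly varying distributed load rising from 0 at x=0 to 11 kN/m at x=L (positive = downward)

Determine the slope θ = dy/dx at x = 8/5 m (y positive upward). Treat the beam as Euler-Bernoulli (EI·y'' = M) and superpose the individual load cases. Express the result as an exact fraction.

Load 1 — applied couple M₀=5 kN·m at a=1 m (b=L-a=3):
  θ_1 = (M₀x²/(2L)-M₀(x-a)+C₁)/EI  [x>a] with C₁=M₀(3b²-L²)/(6L)=55/24 = (5·(8/5)²/(2·4)-5·((8/5)-1)+(55/24))/1000 = 107/120000 rad
Load 2 — triangular load w₀=11 kN/m (0→w₀ over full span):
  θ_2 = -w₀(7L⁴-30L²x²+15x⁴)/(360LEI) = -11·(7·4⁴-30·4²·(8/5)²+15·(8/5)⁴)/(360·4·1000) = -3553/703125 rad
Superposition: θ = Σ θ_i = -187267/45000000 rad ≈ -0.004161 rad

θ(8/5) = -187267/45000000 rad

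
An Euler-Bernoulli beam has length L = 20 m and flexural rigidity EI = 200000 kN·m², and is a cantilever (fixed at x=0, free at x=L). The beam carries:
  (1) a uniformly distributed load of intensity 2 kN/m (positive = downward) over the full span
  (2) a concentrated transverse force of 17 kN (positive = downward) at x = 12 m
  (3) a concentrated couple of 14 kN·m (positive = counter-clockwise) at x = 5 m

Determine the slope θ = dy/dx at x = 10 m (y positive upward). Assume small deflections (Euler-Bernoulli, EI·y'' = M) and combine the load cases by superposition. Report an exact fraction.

Load 1 — uniform load w=2 kN/m over full span:
  θ_1 = -wx(x²-3Lx+3L²)/(6EI) = -2·10·(10²-3·20·10+3·20²)/(6·200000) = -7/600 rad
Load 2 — point force P=17 kN at a=12 m (b=L-a=8):
  θ_2 = -Px(2a-x)/(2EI)  [x≤a] = -17·10·(2·12-10)/(2·200000) = -119/20000 rad
Load 3 — applied couple M₀=14 kN·m at a=5 m (b=L-a=15):
  θ_3 = M₀a/EI  [x>a] = 14·5/200000 = 7/20000 rad
Superposition: θ = Σ θ_i = -259/15000 rad ≈ -0.017267 rad

θ(10) = -259/15000 rad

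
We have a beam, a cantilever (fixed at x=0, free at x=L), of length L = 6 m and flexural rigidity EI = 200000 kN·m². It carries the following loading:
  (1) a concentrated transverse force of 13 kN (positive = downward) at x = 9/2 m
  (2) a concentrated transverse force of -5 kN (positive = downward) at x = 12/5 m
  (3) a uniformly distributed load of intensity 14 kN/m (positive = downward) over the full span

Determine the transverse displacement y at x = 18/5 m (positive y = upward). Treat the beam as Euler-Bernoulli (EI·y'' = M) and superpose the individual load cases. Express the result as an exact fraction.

y(18/5) = -822141/125000000 m

Load 1 — point force P=13 kN at a=9/2 m (b=L-a=3/2):
  y_1 = -Px²(3a-x)/(6EI)  [x≤a] = -13·(18/5)²·(3·(9/2)-(18/5))/(6·200000) = -34749/25000000 m
Load 2 — point force P=-5 kN at a=12/5 m (b=L-a=18/5):
  y_2 = -Pa²(3x-a)/(6EI)  [x>a] = -(-5)·(12/5)²·(3·(18/5)-(12/5))/(6·200000) = 63/312500 m
Load 3 — uniform load w=14 kN/m over full span:
  y_3 = -wx²(x²-4Lx+6L²)/(24EI) = -14·(18/5)²·((18/5)²-4·6·(18/5)+6·6²)/(24·200000) = -168399/31250000 m
Superposition: y = Σ y_i = -822141/125000000 m ≈ -0.006577 m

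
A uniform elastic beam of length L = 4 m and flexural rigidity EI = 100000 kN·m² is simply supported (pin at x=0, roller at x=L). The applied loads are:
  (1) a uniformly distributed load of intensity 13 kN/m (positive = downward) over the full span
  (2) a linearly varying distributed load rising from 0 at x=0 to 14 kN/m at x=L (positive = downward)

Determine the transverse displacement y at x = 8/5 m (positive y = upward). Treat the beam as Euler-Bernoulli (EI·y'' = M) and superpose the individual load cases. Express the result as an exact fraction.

Load 1 — uniform load w=13 kN/m over full span:
  y_1 = -wx(L³-2Lx²+x³)/(24EI) = -13·(8/5)·(4³-2·4·(8/5)²+(8/5)³)/(24·100000) = -806/1953125 m
Load 2 — triangular load w₀=14 kN/m (0→w₀ over full span):
  y_2 = -w₀x(7L⁴-10L²x²+3x⁴)/(360LEI) = -14·(8/5)·(7·4⁴-10·4²·(8/5)²+3·(8/5)⁴)/(360·4·100000) = -31948/146484375 m
Superposition: y = Σ y_i = -92398/146484375 m ≈ -0.000631 m

y(8/5) = -92398/146484375 m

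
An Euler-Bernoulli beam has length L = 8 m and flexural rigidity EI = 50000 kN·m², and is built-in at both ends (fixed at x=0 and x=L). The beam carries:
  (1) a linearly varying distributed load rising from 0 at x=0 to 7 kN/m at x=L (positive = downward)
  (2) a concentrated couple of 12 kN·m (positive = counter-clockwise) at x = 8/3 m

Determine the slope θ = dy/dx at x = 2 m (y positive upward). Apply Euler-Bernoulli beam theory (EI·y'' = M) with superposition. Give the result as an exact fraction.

θ(2) = -193/1000000 rad

Load 1 — triangular load w₀=7 kN/m (0→w₀ over full span):
  θ_1 = -w₀(2x(L-x)(L-2x)(x+2L)+x²(L-x)²)/(120LEI) = -7·(2·2·(8-2)·(8-2·2)·(2+2·8)+2²·(8-2)²)/(120·8·50000) = -273/1000000 rad
Load 2 — applied couple M₀=12 kN·m at a=8/3 m (b=L-a=16/3):
  θ_2 = (R_Ax²/2 - M_Ax)/EI  [x≤a] with R_A=2, M_A=0 = (2·2²/2 - 0·2)/50000 = 1/12500 rad
Superposition: θ = Σ θ_i = -193/1000000 rad ≈ -0.000193 rad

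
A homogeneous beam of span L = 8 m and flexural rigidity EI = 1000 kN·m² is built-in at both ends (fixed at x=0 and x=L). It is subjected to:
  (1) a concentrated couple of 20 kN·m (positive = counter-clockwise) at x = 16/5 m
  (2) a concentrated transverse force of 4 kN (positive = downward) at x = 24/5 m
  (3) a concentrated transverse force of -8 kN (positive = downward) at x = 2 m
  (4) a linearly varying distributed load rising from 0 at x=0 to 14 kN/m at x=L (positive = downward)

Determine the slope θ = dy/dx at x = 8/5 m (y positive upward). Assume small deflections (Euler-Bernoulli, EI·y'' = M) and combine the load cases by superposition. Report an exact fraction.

θ(8/5) = -27358/1171875 rad

Load 1 — applied couple M₀=20 kN·m at a=16/5 m (b=L-a=24/5):
  θ_1 = (R_Ax²/2 - M_Ax)/EI  [x≤a] with R_A=18/5, M_A=12/5 = ((18/5)·(8/5)²/2 - (12/5)·(8/5))/1000 = 12/15625 rad
Load 2 — point force P=4 kN at a=24/5 m (b=L-a=16/5):
  θ_2 = -Pb²x(2aL-(3a+b)x)/(2L³EI)  [x≤a] = -4·(16/5)²·(8/5)·(2·(24/5)·8-(3·(24/5)+(16/5))·(8/5))/(2·8³·1000) = -1216/390625 rad
Load 3 — point force P=-8 kN at a=2 m (b=L-a=6):
  θ_3 = -Pb²x(2aL-(3a+b)x)/(2L³EI)  [x≤a] = -(-8)·6²·(8/5)·(2·2·8-(3·2+6)·(8/5))/(2·8³·1000) = 18/3125 rad
Load 4 — triangular load w₀=14 kN/m (0→w₀ over full span):
  θ_4 = -w₀(2x(L-x)(L-2x)(x+2L)+x²(L-x)²)/(120LEI) = -14·(2·(8/5)·(8-(8/5))·(8-2·(8/5))·((8/5)+2·8)+(8/5)²·(8-(8/5))²)/(120·8·1000) = -6272/234375 rad
Superposition: θ = Σ θ_i = -27358/1171875 rad ≈ -0.023345 rad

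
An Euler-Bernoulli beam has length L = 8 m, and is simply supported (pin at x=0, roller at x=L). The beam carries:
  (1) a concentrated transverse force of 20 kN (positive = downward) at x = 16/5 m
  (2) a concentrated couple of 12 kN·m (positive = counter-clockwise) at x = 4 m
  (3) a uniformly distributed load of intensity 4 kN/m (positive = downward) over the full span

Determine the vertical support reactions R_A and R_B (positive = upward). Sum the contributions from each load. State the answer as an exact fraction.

R_A = 59/2 kN, R_B = 45/2 kN

Load 1 — point force P=20 kN at a=16/5 m (b=L-a=24/5):
  R_A = Pb/L = 20·(24/5)/8 = 12 kN
  R_B = Pa/L = 20·(16/5)/8 = 8 kN
Load 2 — applied couple M₀=12 kN·m at a=4 m (b=L-a=4):
  R_A = M₀/L = 12/8 = 3/2 kN
  R_B = -M₀/L = -12/8 = -3/2 kN
Load 3 — uniform load w=4 kN/m over full span:
  R_A = wL/2 = 4·8/2 = 16 kN
  R_B = wL/2 = 4·8/2 = 16 kN
Superposition: R_A = 59/2 kN, R_B = 45/2 kN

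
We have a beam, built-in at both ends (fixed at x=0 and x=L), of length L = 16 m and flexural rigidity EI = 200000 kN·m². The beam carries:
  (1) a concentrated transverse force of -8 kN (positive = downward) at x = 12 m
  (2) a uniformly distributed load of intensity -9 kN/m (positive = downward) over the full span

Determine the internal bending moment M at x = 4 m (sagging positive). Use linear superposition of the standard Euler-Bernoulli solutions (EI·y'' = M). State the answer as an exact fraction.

M(4) = -23 kN·m

Load 1 — point force P=-8 kN at a=12 m (b=L-a=4):
  M_1 = Pb²(3a+b)x/L³ - Pab²/L²  [x≤a] = (-8)·4²·(3·12+4)·4/16³ - (-8)·12·4²/16² = 1 kN·m
Load 2 — uniform load w=-9 kN/m over full span:
  M_2 = wLx/2 - wL²/12 - wx²/2 = (-9)·16·4/2 - (-9)·16²/12 - (-9)·4²/2 = -24 kN·m
Superposition: M = Σ M_i = -23 kN·m ≈ -23.000000 kN·m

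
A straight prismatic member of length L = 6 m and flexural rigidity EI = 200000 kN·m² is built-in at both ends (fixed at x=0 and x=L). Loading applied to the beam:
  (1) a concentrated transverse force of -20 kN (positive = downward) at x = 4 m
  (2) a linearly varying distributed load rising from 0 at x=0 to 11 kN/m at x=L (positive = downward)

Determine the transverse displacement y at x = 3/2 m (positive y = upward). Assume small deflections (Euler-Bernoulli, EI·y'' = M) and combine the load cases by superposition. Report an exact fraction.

Load 1 — point force P=-20 kN at a=4 m (b=L-a=2):
  y_1 = -Pb²x²(3aL-(3a+b)x)/(6L³EI)  [x≤a] = -(-20)·2²·(3/2)²·(3·4·6-(3·4+2)·(3/2))/(6·6³·200000) = 17/480000 m
Load 2 — triangular load w₀=11 kN/m (0→w₀ over full span):
  y_2 = -w₀x²(L-x)²(x+2L)/(120LEI) = -11·(3/2)²·(6-(3/2))²·((3/2)+2·6)/(120·6·200000) = -24057/512000000 m
Superposition: y = Σ y_i = -17771/1536000000 m ≈ -0.000012 m

y(3/2) = -17771/1536000000 m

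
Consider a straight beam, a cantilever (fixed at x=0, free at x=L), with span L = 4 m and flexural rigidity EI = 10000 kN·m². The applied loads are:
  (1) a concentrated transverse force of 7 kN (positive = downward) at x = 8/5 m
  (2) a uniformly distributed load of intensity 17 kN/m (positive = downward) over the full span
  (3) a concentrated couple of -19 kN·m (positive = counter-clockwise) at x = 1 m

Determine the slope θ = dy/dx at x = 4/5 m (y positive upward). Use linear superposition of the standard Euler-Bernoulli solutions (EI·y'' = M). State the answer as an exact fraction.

Load 1 — point force P=7 kN at a=8/5 m (b=L-a=12/5):
  θ_1 = -Px(2a-x)/(2EI)  [x≤a] = -7·(4/5)·(2·(8/5)-(4/5))/(2·10000) = -21/31250 rad
Load 2 — uniform load w=17 kN/m over full span:
  θ_2 = -wx(x²-3Lx+3L²)/(6EI) = -17·(4/5)·((4/5)²-3·4·(4/5)+3·4²)/(6·10000) = -2074/234375 rad
Load 3 — applied couple M₀=-19 kN·m at a=1 m (b=L-a=3):
  θ_3 = M₀x/EI  [x≤a] = (-19)·(4/5)/10000 = -19/12500 rad
Superposition: θ = Σ θ_i = -10351/937500 rad ≈ -0.011041 rad

θ(4/5) = -10351/937500 rad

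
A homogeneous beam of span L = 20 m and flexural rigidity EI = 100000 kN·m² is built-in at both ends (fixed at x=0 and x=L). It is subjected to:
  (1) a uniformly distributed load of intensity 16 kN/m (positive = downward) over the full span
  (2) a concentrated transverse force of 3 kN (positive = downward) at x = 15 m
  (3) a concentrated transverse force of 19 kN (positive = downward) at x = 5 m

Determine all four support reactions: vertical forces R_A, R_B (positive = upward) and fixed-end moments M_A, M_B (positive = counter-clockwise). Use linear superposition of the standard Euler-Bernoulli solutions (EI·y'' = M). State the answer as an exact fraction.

Load 1 — uniform load w=16 kN/m over full span:
  R_A = wL/2 = 16·20/2 = 160 kN
  M_A = wL²/12 = 16·20²/12 = 1600/3 kN·m
  R_B = wL/2 = 16·20/2 = 160 kN
  M_B = -wL²/12 = -16·20²/12 = -1600/3 kN·m
Load 2 — point force P=3 kN at a=15 m (b=L-a=5):
  R_A = Pb²(3a+b)/L³ = 3·5²·(3·15+5)/20³ = 15/32 kN
  M_A = Pab²/L² = 3·15·5²/20² = 45/16 kN·m
  R_B = Pa²(a+3b)/L³ = 3·15²·(15+3·5)/20³ = 81/32 kN
  M_B = -Pa²b/L² = -3·15²·5/20² = -135/16 kN·m
Load 3 — point force P=19 kN at a=5 m (b=L-a=15):
  R_A = Pb²(3a+b)/L³ = 19·15²·(3·5+15)/20³ = 513/32 kN
  M_A = Pab²/L² = 19·5·15²/20² = 855/16 kN·m
  R_B = Pa²(a+3b)/L³ = 19·5²·(5+3·15)/20³ = 95/32 kN
  M_B = -Pa²b/L² = -19·5²·15/20² = -285/16 kN·m
Superposition: R_A = 353/2 kN, M_A = 7075/12 kN·m, R_B = 331/2 kN, M_B = -6715/12 kN·m

R_A = 353/2 kN, M_A = 7075/12 kN·m, R_B = 331/2 kN, M_B = -6715/12 kN·m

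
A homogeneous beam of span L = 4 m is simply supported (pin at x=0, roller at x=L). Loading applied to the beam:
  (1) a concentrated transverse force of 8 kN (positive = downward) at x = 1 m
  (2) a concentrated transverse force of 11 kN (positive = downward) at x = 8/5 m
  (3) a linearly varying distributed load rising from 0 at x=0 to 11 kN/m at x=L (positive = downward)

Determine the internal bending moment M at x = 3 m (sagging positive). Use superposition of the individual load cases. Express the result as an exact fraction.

M(3) = 641/40 kN·m

Load 1 — point force P=8 kN at a=1 m (b=L-a=3):
  M_1 = Pa(L-x)/L  [x>a] = 8·1·(4-3)/4 = 2 kN·m
Load 2 — point force P=11 kN at a=8/5 m (b=L-a=12/5):
  M_2 = Pa(L-x)/L  [x>a] = 11·(8/5)·(4-3)/4 = 22/5 kN·m
Load 3 — triangular load w₀=11 kN/m (0→w₀ over full span):
  M_3 = w₀Lx/6 - w₀x³/(6L) = 11·4·3/6 - 11·3³/(6·4) = 77/8 kN·m
Superposition: M = Σ M_i = 641/40 kN·m ≈ 16.025000 kN·m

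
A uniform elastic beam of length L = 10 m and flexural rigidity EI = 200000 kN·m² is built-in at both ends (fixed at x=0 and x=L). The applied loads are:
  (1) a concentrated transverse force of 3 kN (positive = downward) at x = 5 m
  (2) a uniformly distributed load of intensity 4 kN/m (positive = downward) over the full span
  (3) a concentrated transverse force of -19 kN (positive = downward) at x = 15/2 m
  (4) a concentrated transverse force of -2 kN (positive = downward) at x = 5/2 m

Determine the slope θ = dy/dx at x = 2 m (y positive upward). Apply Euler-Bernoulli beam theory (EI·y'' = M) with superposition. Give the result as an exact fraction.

θ(2) = -179/1600000 rad

Load 1 — point force P=3 kN at a=5 m (b=L-a=5):
  θ_1 = -Pb²x(2aL-(3a+b)x)/(2L³EI)  [x≤a] = -3·5²·2·(2·5·10-(3·5+5)·2)/(2·10³·200000) = -9/400000 rad
Load 2 — uniform load w=4 kN/m over full span:
  θ_2 = -wx(L-x)(L-2x)/(12EI) = -4·2·(10-2)·(10-2·2)/(12·200000) = -1/6250 rad
Load 3 — point force P=-19 kN at a=15/2 m (b=L-a=5/2):
  θ_3 = -Pb²x(2aL-(3a+b)x)/(2L³EI)  [x≤a] = -(-19)·(5/2)²·2·(2·(15/2)·10-(3·(15/2)+(5/2))·2)/(2·10³·200000) = 19/320000 rad
Load 4 — point force P=-2 kN at a=5/2 m (b=L-a=15/2):
  θ_4 = -Pb²x(2aL-(3a+b)x)/(2L³EI)  [x≤a] = -(-2)·(15/2)²·2·(2·(5/2)·10-(3·(5/2)+(15/2))·2)/(2·10³·200000) = 9/800000 rad
Superposition: θ = Σ θ_i = -179/1600000 rad ≈ -0.000112 rad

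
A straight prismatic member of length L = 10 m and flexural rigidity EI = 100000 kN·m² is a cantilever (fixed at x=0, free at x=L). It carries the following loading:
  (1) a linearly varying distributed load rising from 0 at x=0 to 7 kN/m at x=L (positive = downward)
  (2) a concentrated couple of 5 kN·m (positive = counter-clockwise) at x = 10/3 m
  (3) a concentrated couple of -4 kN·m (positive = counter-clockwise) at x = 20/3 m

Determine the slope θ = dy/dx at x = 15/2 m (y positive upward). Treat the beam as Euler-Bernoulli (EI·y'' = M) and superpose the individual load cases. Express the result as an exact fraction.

Load 1 — triangular load w₀=7 kN/m (0→w₀ over full span):
  θ_1 = (w₀Lx²/4-w₀L²x/3-w₀x⁴/(24L))/EI = (7·10·(15/2)²/4-7·10²·(15/2)/3-7·(15/2)⁴/(24·10))/100000 = -1757/204800 rad
Load 2 — applied couple M₀=5 kN·m at a=10/3 m (b=L-a=20/3):
  θ_2 = M₀a/EI  [x>a] = 5·(10/3)/100000 = 1/6000 rad
Load 3 — applied couple M₀=-4 kN·m at a=20/3 m (b=L-a=10/3):
  θ_3 = M₀a/EI  [x>a] = (-4)·(20/3)/100000 = -1/3750 rad
Superposition: θ = Σ θ_i = -44437/5120000 rad ≈ -0.008679 rad

θ(15/2) = -44437/5120000 rad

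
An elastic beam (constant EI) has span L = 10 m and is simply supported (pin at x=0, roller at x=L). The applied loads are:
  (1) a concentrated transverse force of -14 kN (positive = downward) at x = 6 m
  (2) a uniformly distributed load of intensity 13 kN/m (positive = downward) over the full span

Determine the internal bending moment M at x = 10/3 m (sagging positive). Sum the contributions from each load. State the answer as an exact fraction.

M(10/3) = 1132/9 kN·m

Load 1 — point force P=-14 kN at a=6 m (b=L-a=4):
  M_1 = Pbx/L  [x≤a] = (-14)·4·(10/3)/10 = -56/3 kN·m
Load 2 — uniform load w=13 kN/m over full span:
  M_2 = wx(L-x)/2 = 13·(10/3)·(10-(10/3))/2 = 1300/9 kN·m
Superposition: M = Σ M_i = 1132/9 kN·m ≈ 125.777778 kN·m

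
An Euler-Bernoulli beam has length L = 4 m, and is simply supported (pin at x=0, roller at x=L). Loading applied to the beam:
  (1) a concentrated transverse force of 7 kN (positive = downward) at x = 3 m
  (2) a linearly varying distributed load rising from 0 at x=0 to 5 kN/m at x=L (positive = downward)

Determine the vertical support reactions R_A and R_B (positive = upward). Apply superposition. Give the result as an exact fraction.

Load 1 — point force P=7 kN at a=3 m (b=L-a=1):
  R_A = Pb/L = 7·1/4 = 7/4 kN
  R_B = Pa/L = 7·3/4 = 21/4 kN
Load 2 — triangular load w₀=5 kN/m (0→w₀ over full span):
  R_A = w₀L/6 = 5·4/6 = 10/3 kN
  R_B = w₀L/3 = 5·4/3 = 20/3 kN
Superposition: R_A = 61/12 kN, R_B = 143/12 kN

R_A = 61/12 kN, R_B = 143/12 kN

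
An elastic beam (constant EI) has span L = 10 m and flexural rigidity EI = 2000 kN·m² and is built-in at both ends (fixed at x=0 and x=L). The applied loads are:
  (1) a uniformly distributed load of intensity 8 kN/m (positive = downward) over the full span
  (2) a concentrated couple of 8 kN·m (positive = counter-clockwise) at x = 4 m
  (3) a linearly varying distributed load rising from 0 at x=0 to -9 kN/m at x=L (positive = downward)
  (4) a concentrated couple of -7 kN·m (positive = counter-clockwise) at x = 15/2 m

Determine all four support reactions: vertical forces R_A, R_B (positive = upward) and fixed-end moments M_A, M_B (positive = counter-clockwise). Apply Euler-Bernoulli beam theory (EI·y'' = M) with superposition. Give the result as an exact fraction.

R_A = 53729/2000 kN, M_A = 42527/1200 kN·m, R_B = 16271/2000 kN, M_B = -21353/1200 kN·m

Load 1 — uniform load w=8 kN/m over full span:
  R_A = wL/2 = 8·10/2 = 40 kN
  M_A = wL²/12 = 8·10²/12 = 200/3 kN·m
  R_B = wL/2 = 8·10/2 = 40 kN
  M_B = -wL²/12 = -8·10²/12 = -200/3 kN·m
Load 2 — applied couple M₀=8 kN·m at a=4 m (b=L-a=6):
  R_A = 6M₀ab/L³ = 6·8·4·6/10³ = 144/125 kN
  M_A = M₀b(2a-b)/L² = 8·6·(2·4-6)/10² = 24/25 kN·m
  R_B = -6M₀ab/L³ = -6·8·4·6/10³ = -144/125 kN
  M_B = M₀a(2b-a)/L² = 8·4·(2·6-4)/10² = 64/25 kN·m
Load 3 — triangular load w₀=-9 kN/m (0→w₀ over full span):
  R_A = 3w₀L/20 = 3·(-9)·10/20 = -27/2 kN
  M_A = w₀L²/30 = (-9)·10²/30 = -30 kN·m
  R_B = 7w₀L/20 = 7·(-9)·10/20 = -63/2 kN
  M_B = -w₀L²/20 = -(-9)·10²/20 = 45 kN·m
Load 4 — applied couple M₀=-7 kN·m at a=15/2 m (b=L-a=5/2):
  R_A = 6M₀ab/L³ = 6·(-7)·(15/2)·(5/2)/10³ = -63/80 kN
  M_A = M₀b(2a-b)/L² = (-7)·(5/2)·(2·(15/2)-(5/2))/10² = -35/16 kN·m
  R_B = -6M₀ab/L³ = -6·(-7)·(15/2)·(5/2)/10³ = 63/80 kN
  M_B = M₀a(2b-a)/L² = (-7)·(15/2)·(2·(5/2)-(15/2))/10² = 21/16 kN·m
Superposition: R_A = 53729/2000 kN, M_A = 42527/1200 kN·m, R_B = 16271/2000 kN, M_B = -21353/1200 kN·m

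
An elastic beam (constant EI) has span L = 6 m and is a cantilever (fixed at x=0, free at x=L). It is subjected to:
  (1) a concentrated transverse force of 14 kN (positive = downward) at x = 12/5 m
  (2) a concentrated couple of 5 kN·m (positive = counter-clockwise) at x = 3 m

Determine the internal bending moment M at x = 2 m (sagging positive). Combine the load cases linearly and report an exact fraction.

M(2) = -3/5 kN·m

Load 1 — point force P=14 kN at a=12/5 m (b=L-a=18/5):
  M_1 = -P(a-x)  [x≤a] = -14·((12/5)-2) = -28/5 kN·m
Load 2 — applied couple M₀=5 kN·m at a=3 m (b=L-a=3):
  M_2 = M₀  [x≤a] = 5 = 5 kN·m
Superposition: M = Σ M_i = -3/5 kN·m ≈ -0.600000 kN·m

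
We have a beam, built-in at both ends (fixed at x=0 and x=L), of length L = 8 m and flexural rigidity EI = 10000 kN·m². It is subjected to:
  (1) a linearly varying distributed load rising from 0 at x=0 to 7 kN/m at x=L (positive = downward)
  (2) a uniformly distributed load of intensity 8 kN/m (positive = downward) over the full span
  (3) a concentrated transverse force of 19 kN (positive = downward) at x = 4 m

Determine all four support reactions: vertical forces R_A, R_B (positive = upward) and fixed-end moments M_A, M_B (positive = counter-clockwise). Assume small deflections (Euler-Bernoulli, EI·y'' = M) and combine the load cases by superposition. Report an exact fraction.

R_A = 499/10 kN, M_A = 383/5 kN·m, R_B = 611/10 kN, M_B = -1261/15 kN·m

Load 1 — triangular load w₀=7 kN/m (0→w₀ over full span):
  R_A = 3w₀L/20 = 3·7·8/20 = 42/5 kN
  M_A = w₀L²/30 = 7·8²/30 = 224/15 kN·m
  R_B = 7w₀L/20 = 7·7·8/20 = 98/5 kN
  M_B = -w₀L²/20 = -7·8²/20 = -112/5 kN·m
Load 2 — uniform load w=8 kN/m over full span:
  R_A = wL/2 = 8·8/2 = 32 kN
  M_A = wL²/12 = 8·8²/12 = 128/3 kN·m
  R_B = wL/2 = 8·8/2 = 32 kN
  M_B = -wL²/12 = -8·8²/12 = -128/3 kN·m
Load 3 — point force P=19 kN at a=4 m (b=L-a=4):
  R_A = Pb²(3a+b)/L³ = 19·4²·(3·4+4)/8³ = 19/2 kN
  M_A = Pab²/L² = 19·4·4²/8² = 19 kN·m
  R_B = Pa²(a+3b)/L³ = 19·4²·(4+3·4)/8³ = 19/2 kN
  M_B = -Pa²b/L² = -19·4²·4/8² = -19 kN·m
Superposition: R_A = 499/10 kN, M_A = 383/5 kN·m, R_B = 611/10 kN, M_B = -1261/15 kN·m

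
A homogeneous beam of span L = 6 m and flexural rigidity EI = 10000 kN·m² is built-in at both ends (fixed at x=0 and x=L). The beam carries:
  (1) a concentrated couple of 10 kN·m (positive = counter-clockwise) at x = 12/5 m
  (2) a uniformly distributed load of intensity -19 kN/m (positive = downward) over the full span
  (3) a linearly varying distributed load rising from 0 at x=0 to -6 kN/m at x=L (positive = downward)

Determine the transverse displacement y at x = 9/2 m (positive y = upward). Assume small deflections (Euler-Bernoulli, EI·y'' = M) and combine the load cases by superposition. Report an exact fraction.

Load 1 — applied couple M₀=10 kN·m at a=12/5 m (b=L-a=18/5):
  y_1 = (R_Ax³/6 - M_Ax²/2 - M₀(x-a)²/2)/EI  [x>a] with R_A=12/5, M_A=6/5 = ((12/5)·(9/2)³/6 - (6/5)·(9/2)²/2 - 10·((9/2)-(12/5))²/2)/10000 = 9/40000 m
Load 2 — uniform load w=-19 kN/m over full span:
  y_2 = -wx²(L-x)²/(24EI) = -(-19)·(9/2)²·(6-(9/2))²/(24·10000) = 4617/1280000 m
Load 3 — triangular load w₀=-6 kN/m (0→w₀ over full span):
  y_3 = -w₀x²(L-x)²(x+2L)/(120LEI) = -(-6)·(9/2)²·(6-(9/2))²·((9/2)+2·6)/(120·6·10000) = 8019/12800000 m
Superposition: y = Σ y_i = 57069/12800000 m ≈ 0.004459 m

y(9/2) = 57069/12800000 m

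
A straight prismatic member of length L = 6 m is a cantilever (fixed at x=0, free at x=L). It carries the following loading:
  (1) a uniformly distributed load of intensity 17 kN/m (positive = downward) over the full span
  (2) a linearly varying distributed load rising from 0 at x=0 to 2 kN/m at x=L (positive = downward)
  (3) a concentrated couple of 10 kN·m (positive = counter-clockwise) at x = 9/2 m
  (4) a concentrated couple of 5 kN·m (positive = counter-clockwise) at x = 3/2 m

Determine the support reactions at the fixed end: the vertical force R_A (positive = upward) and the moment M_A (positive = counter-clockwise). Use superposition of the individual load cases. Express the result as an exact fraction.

Load 1 — uniform load w=17 kN/m over full span:
  R_A = wL = 17·6 = 102 kN
  M_A = wL²/2 = 17·6²/2 = 306 kN·m
Load 2 — triangular load w₀=2 kN/m (0→w₀ over full span):
  R_A = w₀L/2 = 2·6/2 = 6 kN
  M_A = w₀L²/3 = 2·6²/3 = 24 kN·m
Load 3 — applied couple M₀=10 kN·m at a=9/2 m (b=L-a=3/2):
  R_A = 0 kN
  M_A = -M₀ = -10 kN·m
Load 4 — applied couple M₀=5 kN·m at a=3/2 m (b=L-a=9/2):
  R_A = 0 kN
  M_A = -M₀ = -5 kN·m
Superposition: R_A = 108 kN, M_A = 315 kN·m

R_A = 108 kN, M_A = 315 kN·m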